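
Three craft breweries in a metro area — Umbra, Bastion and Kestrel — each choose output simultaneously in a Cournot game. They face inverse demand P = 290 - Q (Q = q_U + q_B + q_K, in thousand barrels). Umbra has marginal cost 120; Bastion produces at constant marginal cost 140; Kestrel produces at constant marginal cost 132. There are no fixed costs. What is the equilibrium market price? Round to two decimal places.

170.50

Umbra's profit: π_U = (290 - Q)q_U - (120q_U). Setting ∂π_U/∂q_U = 0: 170 - 2q_U - (q_B + q_K) = 0.
Bastion's profit: π_B = (290 - Q)q_B - (140q_B). Setting ∂π_B/∂q_B = 0: 150 - 2q_B - (q_U + q_K) = 0.
Kestrel's profit: π_K = (290 - Q)q_K - (132q_K). Setting ∂π_K/∂q_K = 0: 158 - 2q_K - (q_U + q_B) = 0.
Summing all 3 equations gives 478 − 4Q = 0, hence Q = 239/2.
Back-substituting: q_U = (170 − 239/2) = 101/2, q_B = (150 − 239/2) = 61/2, q_K = (158 − 239/2) = 77/2.
Total output Q = 239/2, so price P = 290 - 239/2 = 341/2.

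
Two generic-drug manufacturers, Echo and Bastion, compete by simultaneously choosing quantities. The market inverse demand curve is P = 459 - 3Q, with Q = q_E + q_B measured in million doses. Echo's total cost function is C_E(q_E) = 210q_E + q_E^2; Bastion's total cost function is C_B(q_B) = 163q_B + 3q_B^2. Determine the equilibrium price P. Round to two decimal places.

Echo's profit: π_E = (459 - 3Q)q_E - (210q_E + q_E²). Setting ∂π_E/∂q_E = 0: 249 - 8q_E - 3(q_B) = 0.
Bastion's first-order condition: 296 - 12q_B - 3(q_E) = 0.
Best responses: q_E = (249 - 3q_B)/8, q_B = (296 - 3q_E)/12.
Solving the pair: q_E = 700/29, q_B = 1621/87.
Total output Q = 42.7701, so price P = 459 - 3·42.7701 = 330.6897.

330.69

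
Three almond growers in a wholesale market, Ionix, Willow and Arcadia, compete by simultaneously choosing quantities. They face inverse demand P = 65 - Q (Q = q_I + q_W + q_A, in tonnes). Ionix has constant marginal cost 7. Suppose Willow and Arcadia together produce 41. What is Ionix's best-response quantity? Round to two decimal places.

8.50

With rivals' combined output fixed at 41, Ionix's profit is π_I = (65 - 41 - q_I)q_I - (7q_I) = (24 - q_I)q_I - (7q_I).
∂π_I/∂q_I = 17 - 2q_I = 0, so q_I = 17/2.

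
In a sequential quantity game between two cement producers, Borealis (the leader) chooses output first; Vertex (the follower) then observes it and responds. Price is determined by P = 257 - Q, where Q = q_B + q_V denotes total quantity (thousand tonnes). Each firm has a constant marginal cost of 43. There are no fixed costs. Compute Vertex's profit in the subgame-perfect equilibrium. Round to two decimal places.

2862.25

Solve by backward induction. Given q_B, the follower Vertex maximises π_V = (257 - q_B - q_V)q_V - 43q_V.
∂π_V/∂q_V = 214 - q_B - 2q_V = 0 gives the reaction function q_V = (214 - q_B)/2.
The leader anticipates this reaction. Substituting into P = 257 - Q gives P = 150 - (1/2)q_B, so π_B = (150 - (1/2)q_B)q_B - 43q_B.
Maximising: ∂π_B/∂q_B = 107 - q_B = 0, giving q_B = 107.
Then q_V = (214 - 107)/2 = 107/2.
Price P = 257 - 321/2 = 193/2.
Vertex's profit: (193/2 - 43)·(107/2) = 2862.2500.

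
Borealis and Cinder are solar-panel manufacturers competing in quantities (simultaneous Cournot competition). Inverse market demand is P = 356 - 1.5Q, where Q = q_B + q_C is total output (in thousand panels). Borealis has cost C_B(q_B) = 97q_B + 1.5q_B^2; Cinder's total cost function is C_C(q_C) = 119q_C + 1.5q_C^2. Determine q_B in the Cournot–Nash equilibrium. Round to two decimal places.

Borealis's profit: π_B = (356 - 1.5Q)q_B - (97q_B + (3/2)q_B²). Setting ∂π_B/∂q_B = 0: 259 - 6q_B - (3/2)(q_C) = 0.
Cinder's profit: π_C = (356 - 1.5Q)q_C - (119q_C + (3/2)q_C²). Setting ∂π_C/∂q_C = 0: 237 - 6q_C - (3/2)(q_B) = 0.
So q_B = (259 - (3/2)q_C)/6 and q_C = (237 - (3/2)q_B)/6.
Substituting one into the other gives q_B = 1598/45 and q_C = 1378/45.

35.51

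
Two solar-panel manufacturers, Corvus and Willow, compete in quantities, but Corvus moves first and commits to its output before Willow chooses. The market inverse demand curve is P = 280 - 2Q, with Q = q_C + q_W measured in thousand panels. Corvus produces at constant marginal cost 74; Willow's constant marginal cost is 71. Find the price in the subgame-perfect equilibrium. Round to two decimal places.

124.75

The follower Willow best-responds to any q_C: π_W = (280 - 2Q)q_W - 71q_W.
Setting the follower's marginal profit to zero, 209 - 2q_C - 4q_W = 0, i.e. q_W = (209 - 2q_C)/4.
Corvus substitutes q_W(q_C) into its own profit: π_C = q_C(280 - 2q_C - (209 - 2q_C)/2) - 74q_C = (351/2 - q_C)q_C - 74q_C.
The leader's first-order condition 203/2 - 2q_C = 0 yields q_C = 203/4.
Then q_W = (209 - 2·(203/4))/4 = 215/8.
Total output Q = 621/8, so price P = 280 - 2·(621/8) = 499/4.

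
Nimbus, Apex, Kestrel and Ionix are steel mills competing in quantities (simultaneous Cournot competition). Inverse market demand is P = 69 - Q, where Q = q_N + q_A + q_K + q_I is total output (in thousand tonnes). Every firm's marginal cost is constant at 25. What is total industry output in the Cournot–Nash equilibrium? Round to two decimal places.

35.20

A representative firm's profit is π_i = q_i(69 - Q) - 25q_i.
First-order condition (treating rivals' output as given): 44 - 2q_i - Σ_{j≠i} q_j = 0.
With identical firms every q_j equals q_i, so Σ_{j≠i} q_j = 3q_i and 44 = 5q_i, giving q_i = 44/5.
Total output Q = 44/5 + 44/5 + 44/5 + 44/5 = 176/5.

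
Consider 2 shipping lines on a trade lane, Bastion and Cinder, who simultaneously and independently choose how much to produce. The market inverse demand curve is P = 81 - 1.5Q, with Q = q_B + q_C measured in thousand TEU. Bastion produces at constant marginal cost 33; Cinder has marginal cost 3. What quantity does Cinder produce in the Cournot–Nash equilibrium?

24

Bastion's profit: π_B = (81 - 1.5Q)q_B - (33q_B). Setting ∂π_B/∂q_B = 0: 48 - 3q_B - (3/2)(q_C) = 0.
Cinder's profit: π_C = (81 - 1.5Q)q_C - (3q_C). Setting ∂π_C/∂q_C = 0: 78 - 3q_C - (3/2)(q_B) = 0.
So q_B = (48 - (3/2)q_C)/3 and q_C = (78 - (3/2)q_B)/3.
Solving the pair: q_B = 4, q_C = 24.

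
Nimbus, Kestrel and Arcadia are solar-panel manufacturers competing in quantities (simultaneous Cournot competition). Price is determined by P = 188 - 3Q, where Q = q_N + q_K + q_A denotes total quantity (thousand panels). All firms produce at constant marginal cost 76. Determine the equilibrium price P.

Each firm earns π_i = (188 - 3Q)q_i - 76q_i.
First-order condition (treating rivals' output as given): 112 - 6q_i - 3·Σ_{j≠i} q_j = 0.
By symmetry each firm produces the same amount; substituting Σ_{j≠i} q_j = 2q_i yields q_i = 112/12 = 28/3.
Total output Q = 28, so price P = 188 - 3·28 = 104.

104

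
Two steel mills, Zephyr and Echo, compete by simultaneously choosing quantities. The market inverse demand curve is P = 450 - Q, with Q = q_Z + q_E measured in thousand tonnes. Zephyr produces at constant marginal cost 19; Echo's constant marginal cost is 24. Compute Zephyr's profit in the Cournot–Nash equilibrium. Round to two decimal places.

Zephyr's profit: π_Z = (450 - Q)q_Z - (19q_Z). Setting ∂π_Z/∂q_Z = 0: 431 - 2q_Z - (q_E) = 0.
Echo's first-order condition: 426 - 2q_E - (q_Z) = 0.
Best responses: q_Z = (431 - q_E)/2, q_E = (426 - q_Z)/2.
Solving the pair: q_Z = 436/3, q_E = 421/3.
Price P = 450 - 857/3 = 493/3.
Zephyr's profit: (493/3 - 19)·(436/3) = 21121.7778.

21121.78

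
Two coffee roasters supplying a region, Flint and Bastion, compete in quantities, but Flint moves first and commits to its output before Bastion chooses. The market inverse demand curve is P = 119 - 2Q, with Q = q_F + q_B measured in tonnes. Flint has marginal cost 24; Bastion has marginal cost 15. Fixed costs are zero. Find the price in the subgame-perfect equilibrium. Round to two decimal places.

Solve by backward induction. Given q_F, the follower Bastion maximises π_B = (119 - 2q_F - 2q_B)q_B - 15q_B.
∂π_B/∂q_B = 104 - 2q_F - 4q_B = 0 gives the reaction function q_B = (104 - 2q_F)/4.
The leader anticipates this reaction. Substituting into P = 119 - 2Q gives P = 67 - q_F, so π_F = (67 - q_F)q_F - 24q_F.
The leader's first-order condition 43 - 2q_F = 0 yields q_F = 43/2.
Then q_B = (104 - 2·(43/2))/4 = 61/4.
Total output Q = 147/4, so price P = 119 - 2·(147/4) = 91/2.

45.50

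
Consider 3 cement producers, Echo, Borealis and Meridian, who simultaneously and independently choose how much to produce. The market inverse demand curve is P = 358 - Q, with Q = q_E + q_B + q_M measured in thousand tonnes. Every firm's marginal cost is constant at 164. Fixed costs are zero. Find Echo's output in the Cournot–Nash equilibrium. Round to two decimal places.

A representative firm's profit is π_i = q_i(358 - Q) - 164q_i.
First-order condition (treating rivals' output as given): 194 - 2q_i - Σ_{j≠i} q_j = 0.
By symmetry each firm produces the same amount; substituting Σ_{j≠i} q_j = 2q_i yields q_i = 194/4 = 97/2.

48.50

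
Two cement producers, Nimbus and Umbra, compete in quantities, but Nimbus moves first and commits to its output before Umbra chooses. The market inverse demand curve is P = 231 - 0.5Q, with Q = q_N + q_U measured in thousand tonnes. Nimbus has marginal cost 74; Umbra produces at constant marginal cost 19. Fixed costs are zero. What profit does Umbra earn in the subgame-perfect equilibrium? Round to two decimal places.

Solve by backward induction. Given q_N, the follower Umbra maximises π_U = (231 - (1/2)q_N - (1/2)q_U)q_U - 19q_U.
∂π_U/∂q_U = 212 - (1/2)q_N - q_U = 0 gives the reaction function q_U = (212 - (1/2)q_N).
The leader anticipates this reaction. Substituting into P = 231 - 0.5Q gives P = 125 - (1/4)q_N, so π_N = (125 - (1/4)q_N)q_N - 74q_N.
Leader FOC: 51 - (1/2)q_N = 0, so q_N = 102.
Then q_U = (212 - (1/2)·102) = 161.
Price P = 231 - (1/2)·263 = 199/2.
Umbra's profit: (199/2 - 19)·161 = 12960.5000.

12960.50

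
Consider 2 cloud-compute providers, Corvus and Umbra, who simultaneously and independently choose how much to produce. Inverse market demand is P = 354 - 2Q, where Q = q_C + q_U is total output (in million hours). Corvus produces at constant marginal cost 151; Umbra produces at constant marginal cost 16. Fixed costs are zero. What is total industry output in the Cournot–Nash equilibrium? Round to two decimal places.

Corvus's profit: π_C = (354 - 2Q)q_C - (151q_C). Setting ∂π_C/∂q_C = 0: 203 - 4q_C - 2(q_U) = 0.
Umbra's first-order condition: 338 - 4q_U - 2(q_C) = 0.
Rearranging gives the reaction functions q_C = (203 - 2q_U)/4 and q_U = (338 - 2q_C)/4.
Substituting one into the other gives q_C = 34/3 and q_U = 473/6.
Total output Q = 34/3 + 473/6 = 541/6.

90.17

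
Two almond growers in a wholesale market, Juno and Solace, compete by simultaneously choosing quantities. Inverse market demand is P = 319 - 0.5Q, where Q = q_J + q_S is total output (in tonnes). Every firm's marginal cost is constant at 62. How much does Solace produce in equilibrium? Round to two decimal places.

A representative firm's profit is π_i = q_i(319 - 0.5Q) - 62q_i.
Setting ∂π_i/∂q_i = 0 with rivals' quantities fixed: 257 - q_i - (1/2)q_j = 0.
By symmetry each firm produces the same amount; substituting q_j = q_i yields q_i = 257/(3/2) = 514/3.

171.33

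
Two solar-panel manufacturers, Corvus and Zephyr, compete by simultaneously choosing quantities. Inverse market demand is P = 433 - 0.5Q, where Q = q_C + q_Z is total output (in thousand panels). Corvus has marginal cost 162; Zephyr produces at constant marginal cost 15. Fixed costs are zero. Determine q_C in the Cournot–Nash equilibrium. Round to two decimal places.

82.67

Corvus's profit: π_C = (433 - 0.5Q)q_C - (162q_C). Setting ∂π_C/∂q_C = 0: 271 - q_C - (1/2)(q_Z) = 0.
Zephyr's first-order condition: 418 - q_Z - (1/2)(q_C) = 0.
So q_C = (271 - (1/2)q_Z) and q_Z = (418 - (1/2)q_C).
Solving the pair: q_C = 248/3, q_Z = 1130/3.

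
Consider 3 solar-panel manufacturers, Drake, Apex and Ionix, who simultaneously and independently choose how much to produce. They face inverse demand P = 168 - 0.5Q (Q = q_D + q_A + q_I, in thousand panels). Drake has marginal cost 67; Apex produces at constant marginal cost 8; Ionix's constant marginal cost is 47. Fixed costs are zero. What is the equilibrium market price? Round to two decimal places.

Drake's profit: π_D = (168 - 0.5Q)q_D - (67q_D). Setting ∂π_D/∂q_D = 0: 101 - q_D - (1/2)(q_A + q_I) = 0.
Apex's profit: π_A = (168 - 0.5Q)q_A - (8q_A). Setting ∂π_A/∂q_A = 0: 160 - q_A - (1/2)(q_D + q_I) = 0.
Ionix's first-order condition: 121 - q_I - (1/2)(q_D + q_A) = 0.
Adding the 3 conditions: 382 − Q − Q = 0, i.e. Q = 191.
Back-substituting: q_D = (101 − 191/2)/(1/2) = 11, q_A = (160 − 191/2)/(1/2) = 129, q_I = (121 − 191/2)/(1/2) = 51.
Total output Q = 191, so price P = 168 - (1/2)·191 = 145/2.

72.50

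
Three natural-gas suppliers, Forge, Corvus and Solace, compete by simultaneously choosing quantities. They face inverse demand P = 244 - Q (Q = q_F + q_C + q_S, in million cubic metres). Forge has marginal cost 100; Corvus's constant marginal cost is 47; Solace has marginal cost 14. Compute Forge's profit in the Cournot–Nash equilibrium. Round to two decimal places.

Forge's profit: π_F = (244 - Q)q_F - (100q_F). Setting ∂π_F/∂q_F = 0: 144 - 2q_F - (q_C + q_S) = 0.
Corvus's profit: π_C = (244 - Q)q_C - (47q_C). Setting ∂π_C/∂q_C = 0: 197 - 2q_C - (q_F + q_S) = 0.
Solace's profit: π_S = (244 - Q)q_S - (14q_S). Setting ∂π_S/∂q_S = 0: 230 - 2q_S - (q_F + q_C) = 0.
Summing all 3 equations gives 571 − 4Q = 0, hence Q = 571/4.
Back-substituting: q_F = (144 − 571/4) = 5/4, q_C = (197 − 571/4) = 217/4, q_S = (230 − 571/4) = 349/4.
Price P = 244 - 571/4 = 405/4.
Forge's profit: (405/4 - 100)·(5/4) = 25/16.

1.56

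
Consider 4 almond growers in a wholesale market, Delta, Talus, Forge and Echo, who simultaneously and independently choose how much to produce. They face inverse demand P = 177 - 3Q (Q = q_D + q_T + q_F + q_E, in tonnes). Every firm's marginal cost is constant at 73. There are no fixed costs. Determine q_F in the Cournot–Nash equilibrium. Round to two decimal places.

6.93

Each firm earns π_i = (177 - 3Q)q_i - 73q_i.
First-order condition (treating rivals' output as given): 104 - 6q_i - 3·Σ_{j≠i} q_j = 0.
By symmetry each firm produces the same amount; substituting Σ_{j≠i} q_j = 3q_i yields q_i = 104/15.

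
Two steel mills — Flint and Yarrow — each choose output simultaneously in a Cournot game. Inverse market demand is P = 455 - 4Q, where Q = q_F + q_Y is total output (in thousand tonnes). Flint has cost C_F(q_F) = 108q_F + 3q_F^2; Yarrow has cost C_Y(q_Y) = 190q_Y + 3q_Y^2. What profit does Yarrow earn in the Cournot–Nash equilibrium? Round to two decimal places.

Flint's profit: π_F = (455 - 4Q)q_F - (108q_F + 3q_F²). Setting ∂π_F/∂q_F = 0: 347 - 14q_F - 4(q_Y) = 0.
Yarrow's profit: π_Y = (455 - 4Q)q_Y - (190q_Y + 3q_Y²). Setting ∂π_Y/∂q_Y = 0: 265 - 14q_Y - 4(q_F) = 0.
Best responses: q_F = (347 - 4q_Y)/14, q_Y = (265 - 4q_F)/14.
Solving the pair: q_F = 211/10, q_Y = 129/10.
Price P = 455 - 4·34 = 319.
Yarrow's profit: 319·(129/10) - 190·(129/10) - 3(129/10)² = 1164.8700.

1164.87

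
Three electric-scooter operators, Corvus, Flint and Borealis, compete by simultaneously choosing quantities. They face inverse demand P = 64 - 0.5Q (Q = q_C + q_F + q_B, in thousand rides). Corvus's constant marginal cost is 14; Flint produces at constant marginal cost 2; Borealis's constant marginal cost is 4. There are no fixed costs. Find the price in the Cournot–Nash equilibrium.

Corvus's profit: π_C = (64 - 0.5Q)q_C - (14q_C). Setting ∂π_C/∂q_C = 0: 50 - q_C - (1/2)(q_F + q_B) = 0.
Flint's first-order condition: 62 - q_F - (1/2)(q_C + q_B) = 0.
Borealis's profit: π_B = (64 - 0.5Q)q_B - (4q_B). Setting ∂π_B/∂q_B = 0: 60 - q_B - (1/2)(q_C + q_F) = 0.
Summing all 3 equations gives 172 − 2Q = 0, hence Q = 86.
Back-substituting: q_C = (50 − 43)/(1/2) = 14, q_F = (62 − 43)/(1/2) = 38, q_B = (60 − 43)/(1/2) = 34.
Total output Q = 86, so price P = 64 - (1/2)·86 = 21.

21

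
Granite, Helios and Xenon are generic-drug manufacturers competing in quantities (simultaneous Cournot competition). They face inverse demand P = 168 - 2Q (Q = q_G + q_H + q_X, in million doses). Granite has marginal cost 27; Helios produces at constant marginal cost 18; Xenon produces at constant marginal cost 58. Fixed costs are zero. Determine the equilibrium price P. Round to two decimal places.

67.75

Granite's profit: π_G = (168 - 2Q)q_G - (27q_G). Setting ∂π_G/∂q_G = 0: 141 - 4q_G - 2(q_H + q_X) = 0.
Helios's profit: π_H = (168 - 2Q)q_H - (18q_H). Setting ∂π_H/∂q_H = 0: 150 - 4q_H - 2(q_G + q_X) = 0.
Xenon's profit: π_X = (168 - 2Q)q_X - (58q_X). Setting ∂π_X/∂q_X = 0: 110 - 4q_X - 2(q_G + q_H) = 0.
Adding the 3 first-order conditions: 401 − 8Q = 0, so Q = 401/8.
Back-substituting: q_G = (141 − 401/4)/2 = 163/8, q_H = (150 − 401/4)/2 = 199/8, q_X = (110 − 401/4)/2 = 39/8.
Total output Q = 401/8, so price P = 168 - 2·(401/8) = 271/4.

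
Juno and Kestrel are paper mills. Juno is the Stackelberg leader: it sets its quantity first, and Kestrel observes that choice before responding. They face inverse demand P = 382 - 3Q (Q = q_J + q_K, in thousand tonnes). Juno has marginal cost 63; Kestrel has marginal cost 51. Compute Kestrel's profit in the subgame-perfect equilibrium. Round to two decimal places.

Solve by backward induction. Given q_J, the follower Kestrel maximises π_K = (382 - 3q_J - 3q_K)q_K - 51q_K.
Follower FOC: 331 - 3q_J - 6q_K = 0, so q_K(q_J) = (331 - 3q_J)/6.
Juno substitutes q_K(q_J) into its own profit: π_J = q_J(382 - 3q_J - (331 - 3q_J)/2) - 63q_J = (433/2 - (3/2)q_J)q_J - 63q_J.
The leader's first-order condition 307/2 - 3q_J = 0 yields q_J = 307/6.
Then q_K = (331 - 3·(307/6))/6 = 355/12.
Price P = 382 - 3·(323/4) = 559/4.
Kestrel's profit: (559/4 - 51)·(355/12) = 2625.5208.

2625.52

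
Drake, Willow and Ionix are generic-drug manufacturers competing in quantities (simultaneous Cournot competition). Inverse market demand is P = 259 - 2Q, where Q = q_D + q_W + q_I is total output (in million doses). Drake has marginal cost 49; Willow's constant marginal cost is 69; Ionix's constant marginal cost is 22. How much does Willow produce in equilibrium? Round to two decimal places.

Drake's profit: π_D = (259 - 2Q)q_D - (49q_D). Setting ∂π_D/∂q_D = 0: 210 - 4q_D - 2(q_W + q_I) = 0.
Willow's profit: π_W = (259 - 2Q)q_W - (69q_W). Setting ∂π_W/∂q_W = 0: 190 - 4q_W - 2(q_D + q_I) = 0.
Ionix's first-order condition: 237 - 4q_I - 2(q_D + q_W) = 0.
Adding the 3 first-order conditions: 637 − 8Q = 0, so Q = 637/8.
Back-substituting: q_D = (210 − 637/4)/2 = 203/8, q_W = (190 − 637/4)/2 = 123/8, q_I = (237 − 637/4)/2 = 311/8.

15.38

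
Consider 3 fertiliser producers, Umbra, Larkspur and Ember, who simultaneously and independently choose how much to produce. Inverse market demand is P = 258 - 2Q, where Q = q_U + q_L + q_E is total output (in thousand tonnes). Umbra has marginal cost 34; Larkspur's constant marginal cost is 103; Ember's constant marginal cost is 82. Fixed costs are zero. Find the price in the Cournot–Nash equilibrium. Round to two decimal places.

Umbra's profit: π_U = (258 - 2Q)q_U - (34q_U). Setting ∂π_U/∂q_U = 0: 224 - 4q_U - 2(q_L + q_E) = 0.
Larkspur's first-order condition: 155 - 4q_L - 2(q_U + q_E) = 0.
Ember's profit: π_E = (258 - 2Q)q_E - (82q_E). Setting ∂π_E/∂q_E = 0: 176 - 4q_E - 2(q_U + q_L) = 0.
Adding the 3 conditions: 555 − 4Q − 4Q = 0, i.e. Q = 555/8.
Back-substituting: q_U = (224 − 555/4)/2 = 341/8, q_L = (155 − 555/4)/2 = 65/8, q_E = (176 − 555/4)/2 = 149/8.
Total output Q = 555/8, so price P = 258 - 2·(555/8) = 477/4.

119.25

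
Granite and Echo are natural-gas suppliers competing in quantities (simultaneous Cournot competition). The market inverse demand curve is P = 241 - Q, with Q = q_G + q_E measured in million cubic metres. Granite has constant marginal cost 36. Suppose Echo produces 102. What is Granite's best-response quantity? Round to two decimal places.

With the rival's output fixed at 102, Granite's profit is π_G = (241 - 102 - q_G)q_G - (36q_G) = (139 - q_G)q_G - (36q_G).
∂π_G/∂q_G = 103 - 2q_G = 0, so q_G = 103/2.

51.50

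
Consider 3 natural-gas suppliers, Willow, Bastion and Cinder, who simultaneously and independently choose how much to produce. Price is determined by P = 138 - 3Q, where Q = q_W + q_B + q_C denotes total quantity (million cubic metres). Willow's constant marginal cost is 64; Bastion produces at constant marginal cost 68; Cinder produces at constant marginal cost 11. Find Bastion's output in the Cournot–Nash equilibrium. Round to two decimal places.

0.75

Willow's profit: π_W = (138 - 3Q)q_W - (64q_W). Setting ∂π_W/∂q_W = 0: 74 - 6q_W - 3(q_B + q_C) = 0.
Bastion's profit: π_B = (138 - 3Q)q_B - (68q_B). Setting ∂π_B/∂q_B = 0: 70 - 6q_B - 3(q_W + q_C) = 0.
Cinder's first-order condition: 127 - 6q_C - 3(q_W + q_B) = 0.
Summing all 3 equations gives 271 − 12Q = 0, hence Q = 271/12.
Back-substituting: q_W = (74 − 271/4)/3 = 25/12, q_B = (70 − 271/4)/3 = 3/4, q_C = (127 − 271/4)/3 = 79/4.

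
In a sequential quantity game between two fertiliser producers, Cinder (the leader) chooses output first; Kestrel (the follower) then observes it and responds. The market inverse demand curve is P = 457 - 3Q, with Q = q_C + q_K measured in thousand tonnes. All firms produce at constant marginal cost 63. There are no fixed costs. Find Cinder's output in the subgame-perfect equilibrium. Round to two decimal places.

Solve by backward induction. Given q_C, the follower Kestrel maximises π_K = (457 - 3q_C - 3q_K)q_K - 63q_K.
Setting the follower's marginal profit to zero, 394 - 3q_C - 6q_K = 0, i.e. q_K = (394 - 3q_C)/6.
Cinder substitutes q_K(q_C) into its own profit: π_C = q_C(457 - 3q_C - (394 - 3q_C)/2) - 63q_C = (260 - (3/2)q_C)q_C - 63q_C.
The leader's first-order condition 197 - 3q_C = 0 yields q_C = 197/3.
Then q_K = (394 - 3·(197/3))/6 = 197/6.

65.67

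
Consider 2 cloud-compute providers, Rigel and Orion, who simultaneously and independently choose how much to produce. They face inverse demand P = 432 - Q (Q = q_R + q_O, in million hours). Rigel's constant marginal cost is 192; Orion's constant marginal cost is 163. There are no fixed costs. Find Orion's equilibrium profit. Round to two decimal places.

9867.11

Rigel's profit: π_R = (432 - Q)q_R - (192q_R). Setting ∂π_R/∂q_R = 0: 240 - 2q_R - (q_O) = 0.
Orion's first-order condition: 269 - 2q_O - (q_R) = 0.
Rearranging gives the reaction functions q_R = (240 - q_O)/2 and q_O = (269 - q_R)/2.
Solving the pair: q_R = 211/3, q_O = 298/3.
Price P = 432 - 509/3 = 787/3.
Orion's profit: (787/3 - 163)·(298/3) = 9867.1111.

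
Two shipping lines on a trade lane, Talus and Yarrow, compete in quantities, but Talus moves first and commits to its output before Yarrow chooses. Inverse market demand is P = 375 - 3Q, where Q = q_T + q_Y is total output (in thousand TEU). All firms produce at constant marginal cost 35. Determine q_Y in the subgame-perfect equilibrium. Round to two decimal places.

28.33

Solve by backward induction. Given q_T, the follower Yarrow maximises π_Y = (375 - 3q_T - 3q_Y)q_Y - 35q_Y.
Follower FOC: 340 - 3q_T - 6q_Y = 0, so q_Y(q_T) = (340 - 3q_T)/6.
Talus substitutes q_Y(q_T) into its own profit: π_T = q_T(375 - 3q_T - (340 - 3q_T)/2) - 35q_T = (205 - (3/2)q_T)q_T - 35q_T.
Maximising: ∂π_T/∂q_T = 170 - 3q_T = 0, giving q_T = 170/3.
Then q_Y = (340 - 3·(170/3))/6 = 85/3.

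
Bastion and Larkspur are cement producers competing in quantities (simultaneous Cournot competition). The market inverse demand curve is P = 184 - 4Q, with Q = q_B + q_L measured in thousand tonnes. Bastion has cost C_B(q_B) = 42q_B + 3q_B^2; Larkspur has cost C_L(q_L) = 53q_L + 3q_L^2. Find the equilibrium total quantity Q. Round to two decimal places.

15.17

Bastion's profit: π_B = (184 - 4Q)q_B - (42q_B + 3q_B²). Setting ∂π_B/∂q_B = 0: 142 - 14q_B - 4(q_L) = 0.
Larkspur's first-order condition: 131 - 14q_L - 4(q_B) = 0.
Best responses: q_B = (142 - 4q_L)/14, q_L = (131 - 4q_B)/14.
Substituting one into the other gives q_B = 122/15 and q_L = 211/30.
Total output Q = 122/15 + 211/30 = 91/6.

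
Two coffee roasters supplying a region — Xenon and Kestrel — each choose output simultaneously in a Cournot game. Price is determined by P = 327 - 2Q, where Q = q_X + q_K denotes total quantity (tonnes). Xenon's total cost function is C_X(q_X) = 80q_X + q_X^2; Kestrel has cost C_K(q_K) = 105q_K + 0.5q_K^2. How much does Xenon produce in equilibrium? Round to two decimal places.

30.42

Xenon's profit: π_X = (327 - 2Q)q_X - (80q_X + q_X²). Setting ∂π_X/∂q_X = 0: 247 - 6q_X - 2(q_K) = 0.
Kestrel's first-order condition: 222 - 5q_K - 2(q_X) = 0.
Rearranging gives the reaction functions q_X = (247 - 2q_K)/6 and q_K = (222 - 2q_X)/5.
Solving the pair: q_X = 791/26, q_K = 419/13.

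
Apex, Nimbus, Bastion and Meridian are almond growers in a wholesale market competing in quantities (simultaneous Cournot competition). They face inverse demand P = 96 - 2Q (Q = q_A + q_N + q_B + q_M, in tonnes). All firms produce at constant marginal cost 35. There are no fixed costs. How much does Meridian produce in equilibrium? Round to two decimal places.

6.10

Each firm earns π_i = (96 - 2Q)q_i - 35q_i.
Setting ∂π_i/∂q_i = 0 with rivals' quantities fixed: 61 - 4q_i - 2·Σ_{j≠i} q_j = 0.
By symmetry each firm produces the same amount; substituting Σ_{j≠i} q_j = 3q_i yields q_i = 61/10.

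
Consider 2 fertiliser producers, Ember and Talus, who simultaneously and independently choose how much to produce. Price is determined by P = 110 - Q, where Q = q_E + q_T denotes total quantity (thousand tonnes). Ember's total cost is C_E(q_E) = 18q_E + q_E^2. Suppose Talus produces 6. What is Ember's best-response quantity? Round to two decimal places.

With the rival's output fixed at 6, Ember's profit is π_E = (110 - 6 - q_E)q_E - (18q_E + q_E²) = (104 - q_E)q_E - (18q_E + q_E²).
∂π_E/∂q_E = 86 - 4q_E = 0, so q_E = 43/2.

21.50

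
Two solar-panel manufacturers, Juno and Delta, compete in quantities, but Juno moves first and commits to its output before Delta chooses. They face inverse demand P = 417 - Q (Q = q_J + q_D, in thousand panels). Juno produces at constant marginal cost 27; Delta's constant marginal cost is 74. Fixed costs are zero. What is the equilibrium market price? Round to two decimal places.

136.25

Solve by backward induction. Given q_J, the follower Delta maximises π_D = (417 - q_J - q_D)q_D - 74q_D.
Follower FOC: 343 - q_J - 2q_D = 0, so q_D(q_J) = (343 - q_J)/2.
Juno substitutes q_D(q_J) into its own profit: π_J = q_J(417 - q_J - (343 - q_J)/2) - 27q_J = (491/2 - (1/2)q_J)q_J - 27q_J.
The leader's first-order condition 437/2 - q_J = 0 yields q_J = 437/2.
Then q_D = (343 - 437/2)/2 = 249/4.
Total output Q = 1123/4, so price P = 417 - 1123/4 = 545/4.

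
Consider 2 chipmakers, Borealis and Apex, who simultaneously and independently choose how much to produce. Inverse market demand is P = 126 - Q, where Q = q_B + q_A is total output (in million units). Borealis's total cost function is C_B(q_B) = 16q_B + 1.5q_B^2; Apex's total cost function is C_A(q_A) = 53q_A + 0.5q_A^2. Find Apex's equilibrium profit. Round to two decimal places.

497.64

Borealis's profit: π_B = (126 - Q)q_B - (16q_B + (3/2)q_B²). Setting ∂π_B/∂q_B = 0: 110 - 5q_B - (q_A) = 0.
Apex's first-order condition: 73 - 3q_A - (q_B) = 0.
So q_B = (110 - q_A)/5 and q_A = (73 - q_B)/3.
Solving the pair: q_B = 257/14, q_A = 255/14.
Price P = 126 - 256/7 = 626/7.
Apex's profit: (626/7)·(255/14) - 53·(255/14) - (1/2)(255/14)² = 497.6403.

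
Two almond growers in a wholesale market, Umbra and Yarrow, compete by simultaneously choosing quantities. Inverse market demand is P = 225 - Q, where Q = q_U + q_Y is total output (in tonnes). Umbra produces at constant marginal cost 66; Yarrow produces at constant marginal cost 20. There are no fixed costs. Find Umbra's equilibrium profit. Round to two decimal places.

Umbra's profit: π_U = (225 - Q)q_U - (66q_U). Setting ∂π_U/∂q_U = 0: 159 - 2q_U - (q_Y) = 0.
Yarrow's profit: π_Y = (225 - Q)q_Y - (20q_Y). Setting ∂π_Y/∂q_Y = 0: 205 - 2q_Y - (q_U) = 0.
Best responses: q_U = (159 - q_Y)/2, q_Y = (205 - q_U)/2.
Solving the pair: q_U = 113/3, q_Y = 251/3.
Price P = 225 - 364/3 = 311/3.
Umbra's profit: (311/3 - 66)·(113/3) = 1418.7778.

1418.78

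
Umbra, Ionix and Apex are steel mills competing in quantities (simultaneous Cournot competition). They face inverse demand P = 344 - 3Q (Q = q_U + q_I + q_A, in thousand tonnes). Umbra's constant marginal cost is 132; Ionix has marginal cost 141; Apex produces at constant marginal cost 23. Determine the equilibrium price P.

Umbra's profit: π_U = (344 - 3Q)q_U - (132q_U). Setting ∂π_U/∂q_U = 0: 212 - 6q_U - 3(q_I + q_A) = 0.
Ionix's profit: π_I = (344 - 3Q)q_I - (141q_I). Setting ∂π_I/∂q_I = 0: 203 - 6q_I - 3(q_U + q_A) = 0.
Apex's first-order condition: 321 - 6q_A - 3(q_U + q_I) = 0.
Summing all 3 equations gives 736 − 12Q = 0, hence Q = 184/3.
Back-substituting: q_U = (212 − 184)/3 = 28/3, q_I = (203 − 184)/3 = 19/3, q_A = (321 − 184)/3 = 137/3.
Total output Q = 184/3, so price P = 344 - 3·(184/3) = 160.

160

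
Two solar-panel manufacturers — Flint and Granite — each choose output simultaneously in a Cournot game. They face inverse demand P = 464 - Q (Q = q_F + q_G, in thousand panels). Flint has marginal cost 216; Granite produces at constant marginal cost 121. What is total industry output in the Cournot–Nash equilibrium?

197

Flint's profit: π_F = (464 - Q)q_F - (216q_F). Setting ∂π_F/∂q_F = 0: 248 - 2q_F - (q_G) = 0.
Granite's first-order condition: 343 - 2q_G - (q_F) = 0.
Rearranging gives the reaction functions q_F = (248 - q_G)/2 and q_G = (343 - q_F)/2.
Substituting one into the other gives q_F = 51 and q_G = 146.
Total output Q = 51 + 146 = 197.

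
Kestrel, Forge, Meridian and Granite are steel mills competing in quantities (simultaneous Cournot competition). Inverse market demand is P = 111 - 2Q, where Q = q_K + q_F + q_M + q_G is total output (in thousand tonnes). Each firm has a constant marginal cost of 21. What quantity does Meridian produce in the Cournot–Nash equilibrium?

9

A representative firm's profit is π_i = q_i(111 - 2Q) - 21q_i.
First-order condition (treating rivals' output as given): 90 - 4q_i - 2·Σ_{j≠i} q_j = 0.
By symmetry each firm produces the same amount; substituting Σ_{j≠i} q_j = 3q_i yields q_i = 90/10 = 9.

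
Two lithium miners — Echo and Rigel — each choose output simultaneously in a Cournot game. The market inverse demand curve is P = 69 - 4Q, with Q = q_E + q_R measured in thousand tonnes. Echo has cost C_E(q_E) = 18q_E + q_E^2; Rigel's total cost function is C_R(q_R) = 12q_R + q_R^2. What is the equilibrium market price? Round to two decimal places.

38.14

Echo's profit: π_E = (69 - 4Q)q_E - (18q_E + q_E²). Setting ∂π_E/∂q_E = 0: 51 - 10q_E - 4(q_R) = 0.
Rigel's first-order condition: 57 - 10q_R - 4(q_E) = 0.
Rearranging gives the reaction functions q_E = (51 - 4q_R)/10 and q_R = (57 - 4q_E)/10.
Solving the pair: q_E = 47/14, q_R = 61/14.
Total output Q = 54/7, so price P = 69 - 4·(54/7) = 267/7.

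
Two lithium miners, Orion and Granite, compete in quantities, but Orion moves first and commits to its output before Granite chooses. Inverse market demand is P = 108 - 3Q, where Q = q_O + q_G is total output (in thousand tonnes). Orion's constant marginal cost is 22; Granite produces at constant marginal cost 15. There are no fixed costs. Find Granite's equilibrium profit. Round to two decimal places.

The follower Granite best-responds to any q_O: π_G = (108 - 3Q)q_G - 15q_G.
Setting the follower's marginal profit to zero, 93 - 3q_O - 6q_G = 0, i.e. q_G = (93 - 3q_O)/6.
The leader anticipates this reaction. Substituting into P = 108 - 3Q gives P = 123/2 - (3/2)q_O, so π_O = (123/2 - (3/2)q_O)q_O - 22q_O.
Maximising: ∂π_O/∂q_O = 79/2 - 3q_O = 0, giving q_O = 79/6.
Then q_G = (93 - 3·(79/6))/6 = 107/12.
Price P = 108 - 3·(265/12) = 167/4.
Granite's profit: (167/4 - 15)·(107/12) = 238.5208.

238.52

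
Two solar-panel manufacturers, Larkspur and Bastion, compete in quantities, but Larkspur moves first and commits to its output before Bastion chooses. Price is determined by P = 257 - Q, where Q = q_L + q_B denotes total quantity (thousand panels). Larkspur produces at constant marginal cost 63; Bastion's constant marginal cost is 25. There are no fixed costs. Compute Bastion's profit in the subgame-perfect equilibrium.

Solve by backward induction. Given q_L, the follower Bastion maximises π_B = (257 - q_L - q_B)q_B - 25q_B.
Follower FOC: 232 - q_L - 2q_B = 0, so q_B(q_L) = (232 - q_L)/2.
The leader anticipates this reaction. Substituting into P = 257 - Q gives P = 141 - (1/2)q_L, so π_L = (141 - (1/2)q_L)q_L - 63q_L.
Leader FOC: 78 - q_L = 0, so q_L = 78.
Then q_B = (232 - 78)/2 = 77.
Price P = 257 - 155 = 102.
Bastion's profit: (102 - 25)·77 = 5929.

5929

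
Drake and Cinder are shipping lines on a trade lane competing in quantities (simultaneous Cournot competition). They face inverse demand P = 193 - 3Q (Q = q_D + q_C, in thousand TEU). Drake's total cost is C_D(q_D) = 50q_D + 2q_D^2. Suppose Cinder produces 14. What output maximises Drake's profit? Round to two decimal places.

10.10

With the rival's output fixed at 14, Drake's profit is π_D = (193 - 3·14 - 3q_D)q_D - (50q_D + 2q_D²) = (151 - 3q_D)q_D - (50q_D + 2q_D²).
∂π_D/∂q_D = 101 - 10q_D = 0, so q_D = 101/10.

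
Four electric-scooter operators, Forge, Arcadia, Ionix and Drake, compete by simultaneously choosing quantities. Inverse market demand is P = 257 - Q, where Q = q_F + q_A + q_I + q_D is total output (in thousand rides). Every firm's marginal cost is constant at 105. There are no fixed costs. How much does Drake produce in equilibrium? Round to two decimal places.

30.40

A representative firm's profit is π_i = q_i(257 - Q) - 105q_i.
Setting ∂π_i/∂q_i = 0 with rivals' quantities fixed: 152 - 2q_i - Σ_{j≠i} q_j = 0.
By symmetry each firm produces the same amount; substituting Σ_{j≠i} q_j = 3q_i yields q_i = 152/5.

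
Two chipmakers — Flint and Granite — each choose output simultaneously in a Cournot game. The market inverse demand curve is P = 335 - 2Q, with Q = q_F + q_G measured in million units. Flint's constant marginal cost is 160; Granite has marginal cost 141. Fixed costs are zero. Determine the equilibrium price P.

Flint's profit: π_F = (335 - 2Q)q_F - (160q_F). Setting ∂π_F/∂q_F = 0: 175 - 4q_F - 2(q_G) = 0.
Granite's first-order condition: 194 - 4q_G - 2(q_F) = 0.
Rearranging gives the reaction functions q_F = (175 - 2q_G)/4 and q_G = (194 - 2q_F)/4.
Solving the pair: q_F = 26, q_G = 71/2.
Total output Q = 123/2, so price P = 335 - 2·(123/2) = 212.

212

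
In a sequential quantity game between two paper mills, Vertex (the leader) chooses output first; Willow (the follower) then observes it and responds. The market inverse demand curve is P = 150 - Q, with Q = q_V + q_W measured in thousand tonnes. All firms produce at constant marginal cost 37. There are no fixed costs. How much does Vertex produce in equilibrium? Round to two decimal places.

56.50

The follower Willow best-responds to any q_V: π_W = (150 - Q)q_W - 37q_W.
Setting the follower's marginal profit to zero, 113 - q_V - 2q_W = 0, i.e. q_W = (113 - q_V)/2.
The leader anticipates this reaction. Substituting into P = 150 - Q gives P = 187/2 - (1/2)q_V, so π_V = (187/2 - (1/2)q_V)q_V - 37q_V.
The leader's first-order condition 113/2 - q_V = 0 yields q_V = 113/2.
Then q_W = (113 - 113/2)/2 = 113/4.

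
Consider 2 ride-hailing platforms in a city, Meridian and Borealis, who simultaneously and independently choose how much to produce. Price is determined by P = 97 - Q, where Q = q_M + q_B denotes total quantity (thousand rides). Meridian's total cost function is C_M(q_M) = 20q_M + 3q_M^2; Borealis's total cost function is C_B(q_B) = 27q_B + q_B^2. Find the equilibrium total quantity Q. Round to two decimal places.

23.26

Meridian's profit: π_M = (97 - Q)q_M - (20q_M + 3q_M²). Setting ∂π_M/∂q_M = 0: 77 - 8q_M - (q_B) = 0.
Borealis's first-order condition: 70 - 4q_B - (q_M) = 0.
Best responses: q_M = (77 - q_B)/8, q_B = (70 - q_M)/4.
Substituting one into the other gives q_M = 238/31 and q_B = 483/31.
Total output Q = 238/31 + 483/31 = 721/31.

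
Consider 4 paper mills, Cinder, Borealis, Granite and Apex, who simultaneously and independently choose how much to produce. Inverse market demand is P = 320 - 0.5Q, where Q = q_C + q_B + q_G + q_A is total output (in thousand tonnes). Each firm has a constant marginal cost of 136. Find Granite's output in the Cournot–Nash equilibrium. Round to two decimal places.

73.60

Each firm earns π_i = (320 - 0.5Q)q_i - 136q_i.
Setting ∂π_i/∂q_i = 0 with rivals' quantities fixed: 184 - q_i - (1/2)·Σ_{j≠i} q_j = 0.
With identical firms every q_j equals q_i, so Σ_{j≠i} q_j = 3q_i and 184 = (5/2)q_i, giving q_i = 368/5.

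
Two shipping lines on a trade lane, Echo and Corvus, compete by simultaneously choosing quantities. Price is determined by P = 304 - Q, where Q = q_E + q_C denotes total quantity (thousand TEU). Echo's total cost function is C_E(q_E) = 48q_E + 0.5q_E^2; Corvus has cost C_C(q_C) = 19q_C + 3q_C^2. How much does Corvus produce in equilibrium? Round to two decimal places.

26.04

Echo's profit: π_E = (304 - Q)q_E - (48q_E + (1/2)q_E²). Setting ∂π_E/∂q_E = 0: 256 - 3q_E - (q_C) = 0.
Corvus's profit: π_C = (304 - Q)q_C - (19q_C + 3q_C²). Setting ∂π_C/∂q_C = 0: 285 - 8q_C - (q_E) = 0.
Best responses: q_E = (256 - q_C)/3, q_C = (285 - q_E)/8.
Substituting one into the other gives q_E = 1763/23 and q_C = 599/23.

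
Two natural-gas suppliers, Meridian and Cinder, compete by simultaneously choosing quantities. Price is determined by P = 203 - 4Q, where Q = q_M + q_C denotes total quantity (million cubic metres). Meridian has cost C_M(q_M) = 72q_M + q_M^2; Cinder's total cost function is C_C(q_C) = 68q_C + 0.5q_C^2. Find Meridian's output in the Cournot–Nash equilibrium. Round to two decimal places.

Meridian's profit: π_M = (203 - 4Q)q_M - (72q_M + q_M²). Setting ∂π_M/∂q_M = 0: 131 - 10q_M - 4(q_C) = 0.
Cinder's first-order condition: 135 - 9q_C - 4(q_M) = 0.
Best responses: q_M = (131 - 4q_C)/10, q_C = (135 - 4q_M)/9.
Solving the pair: q_M = 639/74, q_C = 413/37.

8.64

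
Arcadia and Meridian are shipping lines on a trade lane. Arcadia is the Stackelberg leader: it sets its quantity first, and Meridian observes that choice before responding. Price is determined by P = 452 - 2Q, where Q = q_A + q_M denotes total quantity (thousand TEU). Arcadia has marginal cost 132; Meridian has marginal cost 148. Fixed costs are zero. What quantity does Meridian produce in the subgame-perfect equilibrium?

34

The follower Meridian best-responds to any q_A: π_M = (452 - 2Q)q_M - 148q_M.
∂π_M/∂q_M = 304 - 2q_A - 4q_M = 0 gives the reaction function q_M = (304 - 2q_A)/4.
The leader anticipates this reaction. Substituting into P = 452 - 2Q gives P = 300 - q_A, so π_A = (300 - q_A)q_A - 132q_A.
Leader FOC: 168 - 2q_A = 0, so q_A = 84.
Then q_M = (304 - 2·84)/4 = 34.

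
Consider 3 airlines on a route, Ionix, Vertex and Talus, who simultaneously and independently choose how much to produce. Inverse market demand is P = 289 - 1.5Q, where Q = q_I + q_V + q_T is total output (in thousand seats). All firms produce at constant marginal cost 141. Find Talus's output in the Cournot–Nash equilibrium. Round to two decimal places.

A representative firm's profit is π_i = q_i(289 - 1.5Q) - 141q_i.
First-order condition (treating rivals' output as given): 148 - 3q_i - (3/2)·Σ_{j≠i} q_j = 0.
By symmetry each firm produces the same amount; substituting Σ_{j≠i} q_j = 2q_i yields q_i = 148/6 = 74/3.

24.67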